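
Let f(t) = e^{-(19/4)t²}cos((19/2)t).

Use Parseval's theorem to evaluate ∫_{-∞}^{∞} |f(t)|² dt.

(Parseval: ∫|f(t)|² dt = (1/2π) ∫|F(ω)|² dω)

∫|f(t)|² dt = \frac{\sqrt{38} \sqrt{\pi} \left(1 + e^{\frac{19}{2}}\right)}{38 e^{\frac{19}{2}}}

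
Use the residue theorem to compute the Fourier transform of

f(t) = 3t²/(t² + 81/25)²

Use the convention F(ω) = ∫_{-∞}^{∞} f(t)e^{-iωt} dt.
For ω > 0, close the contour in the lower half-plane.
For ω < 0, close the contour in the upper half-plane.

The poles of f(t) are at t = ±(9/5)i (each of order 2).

Let g(z) = f(z)e^{-iωz}; for large |z| the factor e^{-iωz} decays in the lower half-plane when ω > 0 and in the upper half-plane when ω < 0.

Case ω > 0 (lower half-plane, clockwise contour ⇒ F(ω) = -2πi·ΣRes):
  Res_{z = - \frac{9 i}{5}} g(z) = \frac{i \left(5 - 9 \omega\right) e^{- \frac{9 \omega}{5}}}{12} (pole of order 2)
  F(ω) = -2πi·ΣRes = \frac{\pi \left(5 - 9 \omega\right) e^{- \frac{9 \omega}{5}}}{6}

Case ω < 0 (upper half-plane, counterclockwise contour ⇒ F(ω) = +2πi·ΣRes):
  Res_{z = \frac{9 i}{5}} g(z) = \frac{i \left(- 9 \omega - 5\right) e^{\frac{9 \omega}{5}}}{12} (pole of order 2)
  F(ω) = 2πi·ΣRes = \frac{\pi \left(9 \omega + 5\right) e^{\frac{9 \omega}{5}}}{6}

Both cases combine into a single formula in |ω|:

F(ω) = \frac{\pi \left(5 - 9 \left|{\omega}\right|\right) e^{- \frac{9 \left|{\omega}\right|}{5}}}{6}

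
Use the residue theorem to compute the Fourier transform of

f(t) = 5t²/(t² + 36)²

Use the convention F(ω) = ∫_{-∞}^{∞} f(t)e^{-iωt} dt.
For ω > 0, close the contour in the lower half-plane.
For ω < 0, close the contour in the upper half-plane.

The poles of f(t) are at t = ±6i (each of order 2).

Let g(z) = f(z)e^{-iωz}; for large |z| the factor e^{-iωz} decays in the lower half-plane when ω > 0 and in the upper half-plane when ω < 0.

Case ω > 0 (lower half-plane, clockwise contour ⇒ F(ω) = -2πi·ΣRes):
  Res_{z = - 6 i} g(z) = \frac{5 i \left(1 - 6 \omega\right) e^{- 6 \omega}}{24} (pole of order 2)
  F(ω) = -2πi·ΣRes = \frac{5 \pi \left(1 - 6 \omega\right) e^{- 6 \omega}}{12}

Case ω < 0 (upper half-plane, counterclockwise contour ⇒ F(ω) = +2πi·ΣRes):
  Res_{z = 6 i} g(z) = \frac{5 i \left(- 6 \omega - 1\right) e^{6 \omega}}{24} (pole of order 2)
  F(ω) = 2πi·ΣRes = \frac{5 \pi \left(6 \omega + 1\right) e^{6 \omega}}{12}

Both cases combine into a single formula in |ω|:

F(ω) = \frac{5 \pi \left(1 - 6 \left|{\omega}\right|\right) e^{- 6 \left|{\omega}\right|}}{12}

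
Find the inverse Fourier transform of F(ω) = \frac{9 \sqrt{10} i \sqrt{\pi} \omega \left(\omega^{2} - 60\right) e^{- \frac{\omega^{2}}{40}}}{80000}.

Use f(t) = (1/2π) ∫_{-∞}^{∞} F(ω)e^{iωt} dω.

f(t) = 9 t^{3} e^{- 10 t^{2}}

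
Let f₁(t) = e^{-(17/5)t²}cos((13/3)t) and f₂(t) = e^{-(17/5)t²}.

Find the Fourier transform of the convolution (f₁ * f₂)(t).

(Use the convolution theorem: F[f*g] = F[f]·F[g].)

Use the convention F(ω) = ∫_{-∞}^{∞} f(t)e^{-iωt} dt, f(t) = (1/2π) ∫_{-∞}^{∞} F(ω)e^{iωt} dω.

F[f₁*f₂](ω) = \frac{5 \pi \left(e^{\frac{65 \omega}{51}} + 1\right) e^{- \frac{5 \omega^{2}}{34} - \frac{65 \omega}{102} - \frac{845}{612}}}{34}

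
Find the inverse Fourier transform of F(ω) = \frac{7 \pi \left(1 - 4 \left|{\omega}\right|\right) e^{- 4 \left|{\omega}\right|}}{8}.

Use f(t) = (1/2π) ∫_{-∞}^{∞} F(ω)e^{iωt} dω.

f(t) = \frac{7 t^{2}}{\left(t^{2} + 16\right)^{2}}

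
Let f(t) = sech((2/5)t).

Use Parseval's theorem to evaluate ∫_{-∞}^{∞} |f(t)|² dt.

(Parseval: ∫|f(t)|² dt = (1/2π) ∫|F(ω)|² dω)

∫|f(t)|² dt = 5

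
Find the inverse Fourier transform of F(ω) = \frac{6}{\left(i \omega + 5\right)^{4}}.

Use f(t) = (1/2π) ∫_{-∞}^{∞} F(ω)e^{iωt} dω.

f(t) = t^{3} e^{- 5 t} u\left(t\right)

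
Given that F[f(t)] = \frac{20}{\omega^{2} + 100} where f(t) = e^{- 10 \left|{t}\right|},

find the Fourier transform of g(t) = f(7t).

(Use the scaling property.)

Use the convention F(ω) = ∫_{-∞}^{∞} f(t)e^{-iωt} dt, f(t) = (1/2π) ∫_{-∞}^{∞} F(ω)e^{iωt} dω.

F[g](ω) = \frac{140}{\omega^{2} + 4900}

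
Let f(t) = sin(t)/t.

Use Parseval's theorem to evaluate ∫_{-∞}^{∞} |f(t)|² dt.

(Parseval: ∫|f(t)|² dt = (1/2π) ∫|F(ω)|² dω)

∫|f(t)|² dt = \pi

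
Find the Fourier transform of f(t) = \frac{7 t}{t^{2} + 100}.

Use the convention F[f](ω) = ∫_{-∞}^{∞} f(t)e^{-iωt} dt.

F(ω) = - 7 i \pi e^{- 10 \left|{\omega}\right|} \operatorname{sign}{\left(\omega \right)}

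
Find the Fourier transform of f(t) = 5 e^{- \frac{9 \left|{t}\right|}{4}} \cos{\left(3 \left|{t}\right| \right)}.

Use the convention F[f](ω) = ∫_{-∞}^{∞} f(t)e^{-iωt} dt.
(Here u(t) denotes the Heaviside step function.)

F(ω) = \frac{360 \left(16 \omega^{2} + 225\right)}{256 \omega^{4} - 2016 \omega^{2} + 50625}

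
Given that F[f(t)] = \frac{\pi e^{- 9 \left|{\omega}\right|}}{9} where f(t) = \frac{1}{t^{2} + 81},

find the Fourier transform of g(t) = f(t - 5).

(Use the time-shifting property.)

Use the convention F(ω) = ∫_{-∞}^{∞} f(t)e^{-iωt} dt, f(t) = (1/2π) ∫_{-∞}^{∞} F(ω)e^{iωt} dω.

F[g](ω) = \frac{\pi e^{- 5 i \omega - 9 \left|{\omega}\right|}}{9}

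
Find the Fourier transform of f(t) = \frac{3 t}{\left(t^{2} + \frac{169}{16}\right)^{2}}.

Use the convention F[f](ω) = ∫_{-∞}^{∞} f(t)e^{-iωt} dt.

F(ω) = - \frac{6 i \pi \omega e^{- \frac{13 \left|{\omega}\right|}{4}}}{13}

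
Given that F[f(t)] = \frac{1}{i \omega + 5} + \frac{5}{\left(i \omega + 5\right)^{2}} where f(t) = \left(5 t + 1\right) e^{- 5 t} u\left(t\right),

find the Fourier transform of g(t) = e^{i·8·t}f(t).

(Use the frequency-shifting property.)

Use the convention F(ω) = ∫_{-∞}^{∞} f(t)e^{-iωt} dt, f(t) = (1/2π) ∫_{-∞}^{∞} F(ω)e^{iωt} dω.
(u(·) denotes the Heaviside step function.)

F[g](ω) = \frac{5 i \left(\omega - 8\right) + \left(i \left(\omega - 8\right) + 5\right)^{2} + 25}{\left(i \left(\omega - 8\right) + 5\right)^{3}}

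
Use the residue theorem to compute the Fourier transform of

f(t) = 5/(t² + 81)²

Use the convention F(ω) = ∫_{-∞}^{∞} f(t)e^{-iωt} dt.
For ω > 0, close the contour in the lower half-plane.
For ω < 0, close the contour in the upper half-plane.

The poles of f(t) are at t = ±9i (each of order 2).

Let g(z) = f(z)e^{-iωz}; for large |z| the factor e^{-iωz} decays in the lower half-plane when ω > 0 and in the upper half-plane when ω < 0.

Case ω > 0 (lower half-plane, clockwise contour ⇒ F(ω) = -2πi·ΣRes):
  Res_{z = - 9 i} g(z) = \frac{5 i \left(9 \omega + 1\right) e^{- 9 \omega}}{2916} (pole of order 2)
  F(ω) = -2πi·ΣRes = \frac{5 \pi \left(9 \omega + 1\right) e^{- 9 \omega}}{1458}

Case ω < 0 (upper half-plane, counterclockwise contour ⇒ F(ω) = +2πi·ΣRes):
  Res_{z = 9 i} g(z) = \frac{5 i \left(9 \omega - 1\right) e^{9 \omega}}{2916} (pole of order 2)
  F(ω) = 2πi·ΣRes = \frac{5 \pi \left(1 - 9 \omega\right) e^{9 \omega}}{1458}

Both cases combine into a single formula in |ω|:

F(ω) = \frac{5 \pi \left(9 \left|{\omega}\right| + 1\right) e^{- 9 \left|{\omega}\right|}}{1458}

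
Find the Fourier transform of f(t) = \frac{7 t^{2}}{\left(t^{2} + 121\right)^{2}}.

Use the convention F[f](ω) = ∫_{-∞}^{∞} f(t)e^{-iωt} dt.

F(ω) = \frac{7 \pi \left(1 - 11 \left|{\omega}\right|\right) e^{- 11 \left|{\omega}\right|}}{22}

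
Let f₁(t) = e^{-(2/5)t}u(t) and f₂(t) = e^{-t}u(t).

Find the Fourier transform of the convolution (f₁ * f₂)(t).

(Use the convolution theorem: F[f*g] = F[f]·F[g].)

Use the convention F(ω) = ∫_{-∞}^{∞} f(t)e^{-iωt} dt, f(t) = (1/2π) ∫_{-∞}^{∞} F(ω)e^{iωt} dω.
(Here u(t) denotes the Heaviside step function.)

F[f₁*f₂](ω) = \frac{5}{\left(i \omega + 1\right) \left(5 i \omega + 2\right)}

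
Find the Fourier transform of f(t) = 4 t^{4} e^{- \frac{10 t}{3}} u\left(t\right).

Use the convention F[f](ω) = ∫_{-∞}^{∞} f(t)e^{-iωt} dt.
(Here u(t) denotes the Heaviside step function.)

F(ω) = \frac{23328}{\left(3 i \omega + 10\right)^{5}}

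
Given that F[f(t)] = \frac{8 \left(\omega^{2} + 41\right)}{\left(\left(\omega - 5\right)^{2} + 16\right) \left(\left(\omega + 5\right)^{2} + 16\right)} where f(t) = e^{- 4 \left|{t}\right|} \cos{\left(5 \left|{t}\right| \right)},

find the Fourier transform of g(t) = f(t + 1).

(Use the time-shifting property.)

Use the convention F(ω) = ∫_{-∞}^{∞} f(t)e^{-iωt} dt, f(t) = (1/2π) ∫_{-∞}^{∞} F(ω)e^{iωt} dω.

F[g](ω) = \frac{8 \left(\omega^{2} + 41\right) e^{i \omega}}{\omega^{4} - 18 \omega^{2} + 1681}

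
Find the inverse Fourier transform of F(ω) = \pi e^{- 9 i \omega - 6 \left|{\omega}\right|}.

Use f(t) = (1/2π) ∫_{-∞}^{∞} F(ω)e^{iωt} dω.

f(t) = \frac{6}{\left(t - 9\right)^{2} + 36}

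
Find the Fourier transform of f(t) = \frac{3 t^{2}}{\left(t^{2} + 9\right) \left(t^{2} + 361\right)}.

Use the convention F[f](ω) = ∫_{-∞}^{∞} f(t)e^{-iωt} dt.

F(ω) = \frac{3 \pi \left(19 - 3 e^{16 \left|{\omega}\right|}\right) e^{- 19 \left|{\omega}\right|}}{352}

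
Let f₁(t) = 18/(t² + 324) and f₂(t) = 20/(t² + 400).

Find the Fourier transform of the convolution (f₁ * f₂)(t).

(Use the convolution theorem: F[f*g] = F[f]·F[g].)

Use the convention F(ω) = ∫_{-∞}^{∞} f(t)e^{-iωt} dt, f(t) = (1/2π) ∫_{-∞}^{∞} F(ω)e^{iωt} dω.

F[f₁*f₂](ω) = \pi^{2} e^{- 38 \left|{\omega}\right|}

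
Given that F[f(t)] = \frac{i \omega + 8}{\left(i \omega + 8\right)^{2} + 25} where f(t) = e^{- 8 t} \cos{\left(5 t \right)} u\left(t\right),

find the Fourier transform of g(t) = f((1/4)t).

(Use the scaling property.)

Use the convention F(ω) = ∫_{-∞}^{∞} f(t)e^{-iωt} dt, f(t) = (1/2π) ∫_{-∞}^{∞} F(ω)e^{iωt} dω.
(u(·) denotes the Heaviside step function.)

F[g](ω) = \frac{16 \left(i \omega + 2\right)}{16 \left(i \omega + 2\right)^{2} + 25}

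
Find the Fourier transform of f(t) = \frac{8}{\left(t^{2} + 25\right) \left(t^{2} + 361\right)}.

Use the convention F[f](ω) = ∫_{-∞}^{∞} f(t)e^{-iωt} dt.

F(ω) = \frac{\pi \left(19 e^{14 \left|{\omega}\right|} - 5\right) e^{- 19 \left|{\omega}\right|}}{3990}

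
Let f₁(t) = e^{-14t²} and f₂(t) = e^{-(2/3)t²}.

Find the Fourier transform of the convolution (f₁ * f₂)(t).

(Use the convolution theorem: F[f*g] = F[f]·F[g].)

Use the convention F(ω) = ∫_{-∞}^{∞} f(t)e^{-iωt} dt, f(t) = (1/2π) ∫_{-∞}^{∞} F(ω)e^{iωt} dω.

F[f₁*f₂](ω) = \frac{\sqrt{21} \pi e^{- \frac{11 \omega^{2}}{28}}}{14}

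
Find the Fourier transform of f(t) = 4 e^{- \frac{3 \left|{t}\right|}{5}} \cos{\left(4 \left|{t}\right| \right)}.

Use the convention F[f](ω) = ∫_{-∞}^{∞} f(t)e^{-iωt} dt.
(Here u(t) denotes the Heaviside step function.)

F(ω) = \frac{120 \left(25 \omega^{2} + 409\right)}{625 \omega^{4} - 19550 \omega^{2} + 167281}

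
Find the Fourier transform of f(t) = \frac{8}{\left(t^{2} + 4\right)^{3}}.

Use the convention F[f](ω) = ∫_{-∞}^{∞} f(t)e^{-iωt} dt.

F(ω) = \frac{\pi \left(4 \omega^{2} + 6 \left|{\omega}\right| + 3\right) e^{- 2 \left|{\omega}\right|}}{32}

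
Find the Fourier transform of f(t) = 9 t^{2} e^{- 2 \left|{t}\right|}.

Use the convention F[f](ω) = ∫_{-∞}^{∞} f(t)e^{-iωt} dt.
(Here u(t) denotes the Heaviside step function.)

F(ω) = \frac{72 \left(4 - 3 \omega^{2}\right)}{\left(\omega^{2} + 4\right)^{3}}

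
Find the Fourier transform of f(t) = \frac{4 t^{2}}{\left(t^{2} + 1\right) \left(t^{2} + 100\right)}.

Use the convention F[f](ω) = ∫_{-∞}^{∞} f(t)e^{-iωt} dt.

F(ω) = \frac{4 \pi \left(10 - e^{9 \left|{\omega}\right|}\right) e^{- 10 \left|{\omega}\right|}}{99}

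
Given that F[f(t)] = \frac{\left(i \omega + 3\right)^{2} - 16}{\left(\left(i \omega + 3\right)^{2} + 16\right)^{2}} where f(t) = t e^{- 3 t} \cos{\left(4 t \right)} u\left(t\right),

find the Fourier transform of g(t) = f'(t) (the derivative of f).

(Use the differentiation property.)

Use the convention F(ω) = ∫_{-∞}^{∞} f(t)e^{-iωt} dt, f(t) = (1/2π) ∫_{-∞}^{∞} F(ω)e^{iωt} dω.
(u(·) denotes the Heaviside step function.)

F[g](ω) = \frac{i \omega \left(\left(i \omega + 3\right)^{2} - 16\right)}{\left(\left(i \omega + 3\right)^{2} + 16\right)^{2}}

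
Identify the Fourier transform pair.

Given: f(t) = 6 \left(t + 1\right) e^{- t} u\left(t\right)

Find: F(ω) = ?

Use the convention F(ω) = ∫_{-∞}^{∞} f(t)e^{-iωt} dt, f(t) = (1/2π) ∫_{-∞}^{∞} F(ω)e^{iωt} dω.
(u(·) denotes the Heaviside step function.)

F(ω) = \frac{6 \left(- i \omega - 2\right)}{\omega^{2} - 2 i \omega - 1}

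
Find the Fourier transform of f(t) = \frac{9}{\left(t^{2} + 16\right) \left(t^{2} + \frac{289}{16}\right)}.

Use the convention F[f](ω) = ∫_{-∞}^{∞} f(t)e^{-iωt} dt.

F(ω) = \frac{12 \pi e^{- 4 \left|{\omega}\right|}}{11} - \frac{192 \pi e^{- \frac{17 \left|{\omega}\right|}{4}}}{187}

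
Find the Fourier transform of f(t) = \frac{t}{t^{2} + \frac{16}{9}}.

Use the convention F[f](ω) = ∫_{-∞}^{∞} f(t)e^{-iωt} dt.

F(ω) = - i \pi e^{- \frac{4 \left|{\omega}\right|}{3}} \operatorname{sign}{\left(\omega \right)}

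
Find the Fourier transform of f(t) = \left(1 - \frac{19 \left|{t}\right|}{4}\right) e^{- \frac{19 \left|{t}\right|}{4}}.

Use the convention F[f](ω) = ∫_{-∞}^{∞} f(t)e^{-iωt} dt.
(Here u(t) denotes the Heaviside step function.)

F(ω) = \frac{4864 \omega^{2}}{\left(16 \omega^{2} + 361\right)^{2}}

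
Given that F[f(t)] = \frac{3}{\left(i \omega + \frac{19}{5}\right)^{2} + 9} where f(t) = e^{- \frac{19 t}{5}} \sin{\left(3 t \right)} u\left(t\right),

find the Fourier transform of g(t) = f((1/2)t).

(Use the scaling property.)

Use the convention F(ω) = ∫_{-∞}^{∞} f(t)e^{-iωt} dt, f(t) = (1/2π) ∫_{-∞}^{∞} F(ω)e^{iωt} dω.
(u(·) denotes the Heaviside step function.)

F[g](ω) = \frac{150}{\left(10 i \omega + 19\right)^{2} + 225}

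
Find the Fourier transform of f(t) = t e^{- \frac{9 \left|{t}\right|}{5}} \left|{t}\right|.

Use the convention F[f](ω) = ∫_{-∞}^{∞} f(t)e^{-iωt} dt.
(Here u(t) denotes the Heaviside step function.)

F(ω) = \frac{2500 i \omega \left(25 \omega^{2} - 243\right)}{\left(25 \omega^{2} + 81\right)^{3}}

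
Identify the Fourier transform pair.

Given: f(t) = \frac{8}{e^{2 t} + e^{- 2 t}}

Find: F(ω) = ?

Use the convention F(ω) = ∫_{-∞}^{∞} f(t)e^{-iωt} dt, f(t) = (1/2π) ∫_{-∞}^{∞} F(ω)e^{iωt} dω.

F(ω) = \frac{2 \pi}{\cosh{\left(\frac{\pi \omega}{4} \right)}}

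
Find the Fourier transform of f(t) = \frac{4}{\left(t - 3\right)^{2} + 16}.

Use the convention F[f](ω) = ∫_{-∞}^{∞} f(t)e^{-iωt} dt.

F(ω) = \pi e^{- 3 i \omega - 4 \left|{\omega}\right|}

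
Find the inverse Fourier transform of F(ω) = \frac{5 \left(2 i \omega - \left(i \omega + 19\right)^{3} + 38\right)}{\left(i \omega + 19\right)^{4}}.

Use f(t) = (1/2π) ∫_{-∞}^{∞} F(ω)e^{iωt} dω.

f(t) = 5 \left(t^{2} - 1\right) e^{- 19 t} u\left(t\right)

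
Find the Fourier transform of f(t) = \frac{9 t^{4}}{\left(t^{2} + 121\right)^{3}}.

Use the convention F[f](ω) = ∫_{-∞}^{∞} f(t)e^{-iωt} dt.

F(ω) = \frac{9 \pi \left(121 \omega^{2} - 55 \left|{\omega}\right| + 3\right) e^{- 11 \left|{\omega}\right|}}{88}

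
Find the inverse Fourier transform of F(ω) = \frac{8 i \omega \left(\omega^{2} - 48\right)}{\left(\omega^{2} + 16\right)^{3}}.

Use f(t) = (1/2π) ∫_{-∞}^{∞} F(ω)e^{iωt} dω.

f(t) = 2 t e^{- 4 \left|{t}\right|} \left|{t}\right|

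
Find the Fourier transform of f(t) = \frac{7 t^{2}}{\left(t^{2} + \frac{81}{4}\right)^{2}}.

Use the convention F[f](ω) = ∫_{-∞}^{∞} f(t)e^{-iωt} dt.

F(ω) = \frac{7 \pi \left(2 - 9 \left|{\omega}\right|\right) e^{- \frac{9 \left|{\omega}\right|}{2}}}{18}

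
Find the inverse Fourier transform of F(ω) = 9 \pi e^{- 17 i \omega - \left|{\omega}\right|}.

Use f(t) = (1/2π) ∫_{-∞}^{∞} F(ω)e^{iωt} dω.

f(t) = \frac{9}{\left(t - 17\right)^{2} + 1}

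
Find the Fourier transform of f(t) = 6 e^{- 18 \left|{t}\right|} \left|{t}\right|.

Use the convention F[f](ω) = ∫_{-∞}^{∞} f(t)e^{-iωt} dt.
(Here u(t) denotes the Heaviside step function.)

F(ω) = \frac{12 \left(324 - \omega^{2}\right)}{\left(\omega^{2} + 324\right)^{2}}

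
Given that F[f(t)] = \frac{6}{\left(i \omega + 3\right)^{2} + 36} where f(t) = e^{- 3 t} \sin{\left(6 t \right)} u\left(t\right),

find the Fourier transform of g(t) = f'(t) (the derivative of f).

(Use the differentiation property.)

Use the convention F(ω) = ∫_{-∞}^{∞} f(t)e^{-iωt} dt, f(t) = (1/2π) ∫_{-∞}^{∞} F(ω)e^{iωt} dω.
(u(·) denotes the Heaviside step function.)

F[g](ω) = \frac{6 i \omega}{\left(i \omega + 3\right)^{2} + 36}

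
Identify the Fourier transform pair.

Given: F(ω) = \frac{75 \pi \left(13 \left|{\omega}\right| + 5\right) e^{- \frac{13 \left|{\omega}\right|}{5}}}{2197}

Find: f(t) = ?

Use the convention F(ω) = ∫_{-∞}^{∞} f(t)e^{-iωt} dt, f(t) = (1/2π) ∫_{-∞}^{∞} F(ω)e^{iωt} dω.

f(t) = \frac{6}{\left(t^{2} + \frac{169}{25}\right)^{2}}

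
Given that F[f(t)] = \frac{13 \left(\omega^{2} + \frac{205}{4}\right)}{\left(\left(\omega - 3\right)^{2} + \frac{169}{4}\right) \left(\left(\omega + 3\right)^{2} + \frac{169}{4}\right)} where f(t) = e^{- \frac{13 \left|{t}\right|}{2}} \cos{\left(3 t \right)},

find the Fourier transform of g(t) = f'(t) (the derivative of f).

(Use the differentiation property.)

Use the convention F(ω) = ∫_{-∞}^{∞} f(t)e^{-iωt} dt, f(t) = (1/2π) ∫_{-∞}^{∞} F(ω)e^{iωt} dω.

F[g](ω) = \frac{52 i \omega \left(4 \omega^{2} + 205\right)}{16 \omega^{4} + 1064 \omega^{2} + 42025}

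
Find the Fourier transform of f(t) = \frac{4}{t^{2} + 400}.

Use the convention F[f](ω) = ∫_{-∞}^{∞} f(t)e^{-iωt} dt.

F(ω) = \frac{\pi e^{- 20 \left|{\omega}\right|}}{5}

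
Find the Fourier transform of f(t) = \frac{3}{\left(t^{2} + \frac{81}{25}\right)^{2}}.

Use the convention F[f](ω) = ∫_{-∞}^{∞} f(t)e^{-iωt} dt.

F(ω) = \frac{25 \pi \left(9 \left|{\omega}\right| + 5\right) e^{- \frac{9 \left|{\omega}\right|}{5}}}{486}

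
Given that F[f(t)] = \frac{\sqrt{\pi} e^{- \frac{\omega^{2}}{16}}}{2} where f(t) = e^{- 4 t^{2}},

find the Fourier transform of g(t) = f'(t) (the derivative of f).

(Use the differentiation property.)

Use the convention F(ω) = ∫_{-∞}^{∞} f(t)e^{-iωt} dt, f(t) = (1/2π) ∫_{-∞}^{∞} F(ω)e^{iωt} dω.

F[g](ω) = \frac{i \sqrt{\pi} \omega e^{- \frac{\omega^{2}}{16}}}{2}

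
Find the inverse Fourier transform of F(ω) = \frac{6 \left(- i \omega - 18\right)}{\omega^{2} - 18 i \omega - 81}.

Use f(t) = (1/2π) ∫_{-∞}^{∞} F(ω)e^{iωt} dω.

f(t) = 6 \left(9 t + 1\right) e^{- 9 t} u\left(t\right)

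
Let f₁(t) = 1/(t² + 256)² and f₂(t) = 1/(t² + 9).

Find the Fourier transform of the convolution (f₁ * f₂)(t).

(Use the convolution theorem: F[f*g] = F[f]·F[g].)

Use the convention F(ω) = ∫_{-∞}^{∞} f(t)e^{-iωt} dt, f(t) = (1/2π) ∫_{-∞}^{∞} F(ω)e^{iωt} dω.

F[f₁*f₂](ω) = \frac{\pi^{2} \left(16 \left|{\omega}\right| + 1\right) e^{- 19 \left|{\omega}\right|}}{24576}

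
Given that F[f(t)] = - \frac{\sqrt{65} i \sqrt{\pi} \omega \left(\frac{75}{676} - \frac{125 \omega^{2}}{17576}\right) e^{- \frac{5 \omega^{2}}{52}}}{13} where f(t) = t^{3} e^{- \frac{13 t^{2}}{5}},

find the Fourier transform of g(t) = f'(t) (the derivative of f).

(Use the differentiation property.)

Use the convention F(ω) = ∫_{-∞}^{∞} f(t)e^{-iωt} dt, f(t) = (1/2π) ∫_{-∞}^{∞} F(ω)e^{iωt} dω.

F[g](ω) = \frac{25 \sqrt{65} \sqrt{\pi} \omega^{2} \left(78 - 5 \omega^{2}\right) e^{- \frac{5 \omega^{2}}{52}}}{228488}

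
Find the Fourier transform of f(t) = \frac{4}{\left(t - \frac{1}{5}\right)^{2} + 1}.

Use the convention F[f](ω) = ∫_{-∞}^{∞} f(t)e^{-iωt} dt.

F(ω) = 4 \pi e^{- \frac{i \omega}{5} - \left|{\omega}\right|}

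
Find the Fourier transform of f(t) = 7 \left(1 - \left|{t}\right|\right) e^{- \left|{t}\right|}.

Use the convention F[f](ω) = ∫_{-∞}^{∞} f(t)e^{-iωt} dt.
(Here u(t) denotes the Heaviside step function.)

F(ω) = \frac{28 \omega^{2}}{\left(\omega^{2} + 1\right)^{2}}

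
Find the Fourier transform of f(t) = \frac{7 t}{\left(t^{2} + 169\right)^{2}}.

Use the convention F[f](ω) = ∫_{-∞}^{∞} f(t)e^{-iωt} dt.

F(ω) = - \frac{7 i \pi \omega e^{- 13 \left|{\omega}\right|}}{26}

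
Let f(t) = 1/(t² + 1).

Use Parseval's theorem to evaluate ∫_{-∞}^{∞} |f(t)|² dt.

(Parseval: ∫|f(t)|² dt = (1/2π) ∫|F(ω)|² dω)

∫|f(t)|² dt = \frac{\pi}{2}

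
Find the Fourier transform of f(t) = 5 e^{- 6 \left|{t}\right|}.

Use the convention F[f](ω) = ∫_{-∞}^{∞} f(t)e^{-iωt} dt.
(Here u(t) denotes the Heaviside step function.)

F(ω) = \frac{60}{\omega^{2} + 36}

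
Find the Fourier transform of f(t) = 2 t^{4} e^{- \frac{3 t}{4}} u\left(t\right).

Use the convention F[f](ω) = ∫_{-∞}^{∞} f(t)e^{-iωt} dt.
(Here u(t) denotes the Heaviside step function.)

F(ω) = \frac{49152}{\left(4 i \omega + 3\right)^{5}}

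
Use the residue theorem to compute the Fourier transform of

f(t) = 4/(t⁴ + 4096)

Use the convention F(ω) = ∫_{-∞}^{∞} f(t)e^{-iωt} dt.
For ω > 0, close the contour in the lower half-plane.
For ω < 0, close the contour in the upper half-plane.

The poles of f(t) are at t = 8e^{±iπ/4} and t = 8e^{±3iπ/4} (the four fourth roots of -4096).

Let g(z) = f(z)e^{-iωz}; for large |z| the factor e^{-iωz} decays in the lower half-plane when ω > 0 and in the upper half-plane when ω < 0.

Case ω > 0 (lower half-plane, clockwise contour ⇒ F(ω) = -2πi·ΣRes):
  Res_{z = - 4 \sqrt{2} - 4 \sqrt{2} i} g(z) = \frac{\sqrt{2} i \left(1 - i\right) e^{4 \sqrt{2} \omega \left(-1 + i\right)}}{1024}
  Res_{z = 4 \sqrt{2} - 4 \sqrt{2} i} g(z) = \frac{\sqrt{2} i \left(1 + i\right) e^{- 4 \sqrt{2} \omega \left(1 + i\right)}}{1024}
  F(ω) = -2πi·ΣRes = \frac{\sqrt{2} \pi \left(1 - i\right) \left(e^{8 \sqrt{2} i \omega} + i\right) e^{- 4 \sqrt{2} \omega \left(1 + i\right)}}{512} = \frac{\sqrt{2} \pi \left(\sin{\left(4 \sqrt{2} \omega \right)} + \cos{\left(4 \sqrt{2} \omega \right)}\right) e^{- 4 \sqrt{2} \omega}}{256}

Case ω < 0 (upper half-plane, counterclockwise contour ⇒ F(ω) = +2πi·ΣRes):
  Res_{z = 4 \sqrt{2} + 4 \sqrt{2} i} g(z) = \frac{\sqrt{2} i \left(-1 + i\right) e^{4 \sqrt{2} \omega \left(1 - i\right)}}{1024}
  Res_{z = - 4 \sqrt{2} + 4 \sqrt{2} i} g(z) = \frac{\sqrt{2} \left(1 - i\right) e^{4 \sqrt{2} \omega \left(1 + i\right)}}{1024}
  F(ω) = 2πi·ΣRes = - \frac{\sqrt{2} i \pi \left(i \left(1 - i\right) e^{4 \sqrt{2} \omega \left(1 - i\right)} - \left(1 - i\right) e^{4 \sqrt{2} \omega \left(1 + i\right)}\right)}{512} = \frac{\sqrt{2} \pi \left(- \sin{\left(4 \sqrt{2} \omega \right)} + \cos{\left(4 \sqrt{2} \omega \right)}\right) e^{4 \sqrt{2} \omega}}{256}

Both cases combine into a single formula in |ω|:

F(ω) = \frac{\sqrt{2} \pi \left(\sin{\left(4 \sqrt{2} \left|{\omega}\right| \right)} + \cos{\left(4 \sqrt{2} \left|{\omega}\right| \right)}\right) e^{- 4 \sqrt{2} \left|{\omega}\right|}}{256}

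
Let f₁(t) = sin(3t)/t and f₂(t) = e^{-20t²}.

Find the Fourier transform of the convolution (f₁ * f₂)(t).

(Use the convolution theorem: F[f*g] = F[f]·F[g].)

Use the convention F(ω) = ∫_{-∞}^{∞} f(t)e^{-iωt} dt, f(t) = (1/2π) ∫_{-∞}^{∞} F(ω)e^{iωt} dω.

F[f₁*f₂](ω) = \begin{cases} \frac{\sqrt{5} \pi^{\frac{3}{2}} e^{- \frac{\omega^{2}}{80}}}{10} & \text{for}\: \omega > -3 \wedge \omega < 3 \\0 & \text{otherwise} \end{cases}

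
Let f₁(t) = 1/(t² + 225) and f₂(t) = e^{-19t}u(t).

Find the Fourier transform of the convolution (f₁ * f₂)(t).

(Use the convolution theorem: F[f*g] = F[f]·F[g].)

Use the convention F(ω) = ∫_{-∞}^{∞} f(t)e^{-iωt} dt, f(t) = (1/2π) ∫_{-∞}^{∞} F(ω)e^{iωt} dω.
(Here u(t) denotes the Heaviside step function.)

F[f₁*f₂](ω) = \frac{\pi e^{- 15 \left|{\omega}\right|}}{15 \left(i \omega + 19\right)}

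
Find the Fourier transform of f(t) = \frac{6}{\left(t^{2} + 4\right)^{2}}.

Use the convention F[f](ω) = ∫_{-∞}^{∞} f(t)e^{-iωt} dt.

F(ω) = \frac{3 \pi \left(2 \left|{\omega}\right| + 1\right) e^{- 2 \left|{\omega}\right|}}{8}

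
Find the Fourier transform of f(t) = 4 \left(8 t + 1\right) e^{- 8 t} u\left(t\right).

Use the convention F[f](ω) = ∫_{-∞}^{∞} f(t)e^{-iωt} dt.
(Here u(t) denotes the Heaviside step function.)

F(ω) = \frac{4 \left(- i \omega - 16\right)}{\omega^{2} - 16 i \omega - 64}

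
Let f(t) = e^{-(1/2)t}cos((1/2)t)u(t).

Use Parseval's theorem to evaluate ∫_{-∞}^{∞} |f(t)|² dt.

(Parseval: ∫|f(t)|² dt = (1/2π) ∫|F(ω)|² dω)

∫|f(t)|² dt = \frac{3}{4}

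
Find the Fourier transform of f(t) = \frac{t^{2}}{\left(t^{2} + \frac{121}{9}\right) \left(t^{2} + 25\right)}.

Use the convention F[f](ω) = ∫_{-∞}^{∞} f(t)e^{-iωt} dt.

F(ω) = \frac{45 \pi e^{- 5 \left|{\omega}\right|}}{104} - \frac{33 \pi e^{- \frac{11 \left|{\omega}\right|}{3}}}{104}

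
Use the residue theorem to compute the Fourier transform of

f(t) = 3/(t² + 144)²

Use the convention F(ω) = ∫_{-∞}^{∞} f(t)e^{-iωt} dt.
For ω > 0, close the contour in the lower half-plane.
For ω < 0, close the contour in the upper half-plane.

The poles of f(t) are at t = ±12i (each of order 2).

Let g(z) = f(z)e^{-iωz}; for large |z| the factor e^{-iωz} decays in the lower half-plane when ω > 0 and in the upper half-plane when ω < 0.

Case ω > 0 (lower half-plane, clockwise contour ⇒ F(ω) = -2πi·ΣRes):
  Res_{z = - 12 i} g(z) = \frac{i \left(12 \omega + 1\right) e^{- 12 \omega}}{2304} (pole of order 2)
  F(ω) = -2πi·ΣRes = \frac{\pi \left(12 \omega + 1\right) e^{- 12 \omega}}{1152}

Case ω < 0 (upper half-plane, counterclockwise contour ⇒ F(ω) = +2πi·ΣRes):
  Res_{z = 12 i} g(z) = \frac{i \left(12 \omega - 1\right) e^{12 \omega}}{2304} (pole of order 2)
  F(ω) = 2πi·ΣRes = \frac{\pi \left(1 - 12 \omega\right) e^{12 \omega}}{1152}

Both cases combine into a single formula in |ω|:

F(ω) = \frac{\pi \left(12 \left|{\omega}\right| + 1\right) e^{- 12 \left|{\omega}\right|}}{1152}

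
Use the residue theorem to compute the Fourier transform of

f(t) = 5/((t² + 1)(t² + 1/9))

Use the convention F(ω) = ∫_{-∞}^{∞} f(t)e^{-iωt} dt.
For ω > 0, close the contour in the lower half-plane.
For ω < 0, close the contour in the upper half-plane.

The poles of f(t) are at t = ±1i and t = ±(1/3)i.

Let g(z) = f(z)e^{-iωz}; for large |z| the factor e^{-iωz} decays in the lower half-plane when ω > 0 and in the upper half-plane when ω < 0.

Case ω > 0 (lower half-plane, clockwise contour ⇒ F(ω) = -2πi·ΣRes):
  Res_{z = - i} g(z) = - \frac{45 i e^{- \omega}}{16}
  Res_{z = - \frac{i}{3}} g(z) = \frac{135 i e^{- \frac{\omega}{3}}}{16}
  F(ω) = -2πi·ΣRes = - \frac{45 \pi e^{- \omega}}{8} + \frac{135 \pi e^{- \frac{\omega}{3}}}{8}

Case ω < 0 (upper half-plane, counterclockwise contour ⇒ F(ω) = +2πi·ΣRes):
  Res_{z = i} g(z) = \frac{45 i e^{\omega}}{16}
  Res_{z = \frac{i}{3}} g(z) = - \frac{135 i e^{\frac{\omega}{3}}}{16}
  F(ω) = 2πi·ΣRes = \frac{45 \pi \left(3 e^{\frac{\omega}{3}} - e^{\omega}\right)}{8}

Both cases combine into a single formula in |ω|:

F(ω) = - \frac{45 \pi e^{- \left|{\omega}\right|}}{8} + \frac{135 \pi e^{- \frac{\left|{\omega}\right|}{3}}}{8}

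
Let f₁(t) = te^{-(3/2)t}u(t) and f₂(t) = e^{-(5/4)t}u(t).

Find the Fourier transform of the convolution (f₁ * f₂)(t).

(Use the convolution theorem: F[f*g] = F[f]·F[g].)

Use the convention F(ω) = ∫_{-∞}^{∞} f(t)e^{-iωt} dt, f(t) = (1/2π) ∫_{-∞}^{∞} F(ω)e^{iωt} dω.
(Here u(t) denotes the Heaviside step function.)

F[f₁*f₂](ω) = \frac{16}{\left(2 i \omega + 3\right)^{2} \left(4 i \omega + 5\right)}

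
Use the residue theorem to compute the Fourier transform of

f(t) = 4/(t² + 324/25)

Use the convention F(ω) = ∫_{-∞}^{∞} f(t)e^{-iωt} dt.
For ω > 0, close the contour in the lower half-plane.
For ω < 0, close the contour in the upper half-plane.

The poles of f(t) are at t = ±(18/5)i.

Let g(z) = f(z)e^{-iωz}; for large |z| the factor e^{-iωz} decays in the lower half-plane when ω > 0 and in the upper half-plane when ω < 0.

Case ω > 0 (lower half-plane, clockwise contour ⇒ F(ω) = -2πi·ΣRes):
  Res_{z = - \frac{18 i}{5}} g(z) = \frac{5 i e^{- \frac{18 \omega}{5}}}{9}
  F(ω) = -2πi·ΣRes = \frac{10 \pi e^{- \frac{18 \omega}{5}}}{9}

Case ω < 0 (upper half-plane, counterclockwise contour ⇒ F(ω) = +2πi·ΣRes):
  Res_{z = \frac{18 i}{5}} g(z) = - \frac{5 i e^{\frac{18 \omega}{5}}}{9}
  F(ω) = 2πi·ΣRes = \frac{10 \pi e^{\frac{18 \omega}{5}}}{9}

Both cases combine into a single formula in |ω|:

F(ω) = \frac{10 \pi e^{- \frac{18 \left|{\omega}\right|}{5}}}{9}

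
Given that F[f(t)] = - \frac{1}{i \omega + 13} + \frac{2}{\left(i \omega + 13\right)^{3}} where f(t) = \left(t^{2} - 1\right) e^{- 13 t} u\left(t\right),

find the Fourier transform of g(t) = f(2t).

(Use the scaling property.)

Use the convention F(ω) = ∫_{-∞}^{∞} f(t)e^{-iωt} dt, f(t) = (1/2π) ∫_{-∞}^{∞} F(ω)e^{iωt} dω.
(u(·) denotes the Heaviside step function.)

F[g](ω) = \frac{8 i \omega - \left(i \omega + 26\right)^{3} + 208}{\left(i \omega + 26\right)^{4}}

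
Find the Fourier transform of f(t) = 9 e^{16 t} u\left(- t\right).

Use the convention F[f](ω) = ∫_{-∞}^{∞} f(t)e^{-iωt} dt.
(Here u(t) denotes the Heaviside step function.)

F(ω) = - \frac{9}{i \omega - 16}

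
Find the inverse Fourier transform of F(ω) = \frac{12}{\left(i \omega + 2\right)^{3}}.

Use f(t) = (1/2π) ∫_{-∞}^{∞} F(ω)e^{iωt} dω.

f(t) = 6 t^{2} e^{- 2 t} u\left(t\right)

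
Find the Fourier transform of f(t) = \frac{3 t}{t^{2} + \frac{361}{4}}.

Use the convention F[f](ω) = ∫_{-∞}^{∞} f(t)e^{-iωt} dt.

F(ω) = - 3 i \pi e^{- \frac{19 \left|{\omega}\right|}{2}} \operatorname{sign}{\left(\omega \right)}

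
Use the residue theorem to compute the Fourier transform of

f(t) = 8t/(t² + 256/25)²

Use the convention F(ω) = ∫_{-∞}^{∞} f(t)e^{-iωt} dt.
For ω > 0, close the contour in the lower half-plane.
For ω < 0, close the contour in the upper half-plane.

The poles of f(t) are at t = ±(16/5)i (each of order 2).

Let g(z) = f(z)e^{-iωz}; for large |z| the factor e^{-iωz} decays in the lower half-plane when ω > 0 and in the upper half-plane when ω < 0.

Case ω > 0 (lower half-plane, clockwise contour ⇒ F(ω) = -2πi·ΣRes):
  Res_{z = - \frac{16 i}{5}} g(z) = \frac{5 \omega e^{- \frac{16 \omega}{5}}}{8} (pole of order 2)
  F(ω) = -2πi·ΣRes = - \frac{5 i \pi \omega e^{- \frac{16 \omega}{5}}}{4}

Case ω < 0 (upper half-plane, counterclockwise contour ⇒ F(ω) = +2πi·ΣRes):
  Res_{z = \frac{16 i}{5}} g(z) = - \frac{5 \omega e^{\frac{16 \omega}{5}}}{8} (pole of order 2)
  F(ω) = 2πi·ΣRes = - \frac{5 i \pi \omega e^{\frac{16 \omega}{5}}}{4}

Both cases combine into a single formula in |ω|:

F(ω) = - \frac{5 i \pi \omega e^{- \frac{16 \left|{\omega}\right|}{5}}}{4}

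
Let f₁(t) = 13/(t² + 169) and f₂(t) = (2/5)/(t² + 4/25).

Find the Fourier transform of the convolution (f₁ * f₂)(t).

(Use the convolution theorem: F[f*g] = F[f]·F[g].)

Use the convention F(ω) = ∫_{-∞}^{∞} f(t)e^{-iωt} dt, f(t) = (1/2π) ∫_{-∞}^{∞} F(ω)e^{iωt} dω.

F[f₁*f₂](ω) = \pi^{2} e^{- \frac{67 \left|{\omega}\right|}{5}}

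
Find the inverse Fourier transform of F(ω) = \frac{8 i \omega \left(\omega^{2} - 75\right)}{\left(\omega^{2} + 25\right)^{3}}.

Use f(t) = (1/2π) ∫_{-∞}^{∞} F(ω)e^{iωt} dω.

f(t) = 2 t e^{- 5 \left|{t}\right|} \left|{t}\right|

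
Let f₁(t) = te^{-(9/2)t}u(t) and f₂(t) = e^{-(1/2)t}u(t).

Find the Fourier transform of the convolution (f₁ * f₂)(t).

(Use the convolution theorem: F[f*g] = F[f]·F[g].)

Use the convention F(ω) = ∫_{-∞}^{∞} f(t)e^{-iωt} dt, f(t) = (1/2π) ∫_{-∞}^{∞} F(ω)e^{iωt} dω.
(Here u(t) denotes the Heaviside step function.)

F[f₁*f₂](ω) = \frac{8}{\left(2 i \omega + 1\right) \left(2 i \omega + 9\right)^{2}}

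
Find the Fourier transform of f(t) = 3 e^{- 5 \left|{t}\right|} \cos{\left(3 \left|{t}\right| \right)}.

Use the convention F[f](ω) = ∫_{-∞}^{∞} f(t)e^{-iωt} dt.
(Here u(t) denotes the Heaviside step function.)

F(ω) = \frac{30 \left(\omega^{2} + 34\right)}{\omega^{4} + 32 \omega^{2} + 1156}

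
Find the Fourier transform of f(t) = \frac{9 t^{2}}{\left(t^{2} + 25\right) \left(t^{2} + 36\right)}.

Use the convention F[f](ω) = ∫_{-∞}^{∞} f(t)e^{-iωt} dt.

F(ω) = \frac{9 \pi \left(6 - 5 e^{\left|{\omega}\right|}\right) e^{- 6 \left|{\omega}\right|}}{11}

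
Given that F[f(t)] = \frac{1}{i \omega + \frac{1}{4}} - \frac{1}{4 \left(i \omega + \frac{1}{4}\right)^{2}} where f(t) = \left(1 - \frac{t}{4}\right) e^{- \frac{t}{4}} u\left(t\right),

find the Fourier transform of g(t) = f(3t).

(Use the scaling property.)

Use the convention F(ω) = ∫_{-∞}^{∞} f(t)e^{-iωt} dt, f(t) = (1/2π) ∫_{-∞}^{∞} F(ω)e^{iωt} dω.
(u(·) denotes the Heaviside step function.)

F[g](ω) = \frac{16 i \omega}{- 16 \omega^{2} + 24 i \omega + 9}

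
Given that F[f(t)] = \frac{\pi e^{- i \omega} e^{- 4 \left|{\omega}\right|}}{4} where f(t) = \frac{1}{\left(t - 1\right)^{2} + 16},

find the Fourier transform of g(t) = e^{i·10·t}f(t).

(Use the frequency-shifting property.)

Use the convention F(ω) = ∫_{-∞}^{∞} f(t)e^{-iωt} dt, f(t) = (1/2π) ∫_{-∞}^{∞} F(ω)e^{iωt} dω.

F[g](ω) = \frac{\pi e^{- i \left(\omega - 10\right) - 4 \left|{\omega - 10}\right|}}{4}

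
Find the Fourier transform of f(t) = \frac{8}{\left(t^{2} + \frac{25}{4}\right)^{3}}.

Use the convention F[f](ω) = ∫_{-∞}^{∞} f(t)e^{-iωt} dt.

F(ω) = \frac{8 \pi \left(25 \omega^{2} + 30 \left|{\omega}\right| + 12\right) e^{- \frac{5 \left|{\omega}\right|}{2}}}{3125}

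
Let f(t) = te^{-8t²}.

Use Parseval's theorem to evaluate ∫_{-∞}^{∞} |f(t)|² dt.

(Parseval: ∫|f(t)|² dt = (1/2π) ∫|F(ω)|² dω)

∫|f(t)|² dt = \frac{\sqrt{\pi}}{128}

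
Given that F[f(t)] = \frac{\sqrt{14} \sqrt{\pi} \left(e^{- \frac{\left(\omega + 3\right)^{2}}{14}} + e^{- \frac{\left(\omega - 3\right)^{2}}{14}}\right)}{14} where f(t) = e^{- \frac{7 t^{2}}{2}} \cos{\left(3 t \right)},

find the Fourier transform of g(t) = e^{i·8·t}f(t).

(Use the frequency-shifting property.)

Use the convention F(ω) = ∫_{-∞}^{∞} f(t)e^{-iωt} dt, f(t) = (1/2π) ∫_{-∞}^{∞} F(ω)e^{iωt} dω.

F[g](ω) = \frac{\sqrt{14} \sqrt{\pi} \left(e^{\frac{6 \omega}{7}} + e^{\frac{48}{7}}\right) e^{- \frac{\omega^{2}}{14} + \frac{5 \omega}{7} - \frac{121}{14}}}{14}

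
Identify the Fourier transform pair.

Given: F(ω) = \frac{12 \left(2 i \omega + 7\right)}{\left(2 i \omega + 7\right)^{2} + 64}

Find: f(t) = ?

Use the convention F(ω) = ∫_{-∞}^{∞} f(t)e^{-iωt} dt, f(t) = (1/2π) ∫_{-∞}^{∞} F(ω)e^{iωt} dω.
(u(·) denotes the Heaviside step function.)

f(t) = 6 e^{- \frac{7 t}{2}} \cos{\left(4 t \right)} u\left(t\right)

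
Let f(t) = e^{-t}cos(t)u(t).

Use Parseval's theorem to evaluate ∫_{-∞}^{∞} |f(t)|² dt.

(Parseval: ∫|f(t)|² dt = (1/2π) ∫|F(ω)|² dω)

∫|f(t)|² dt = \frac{3}{8}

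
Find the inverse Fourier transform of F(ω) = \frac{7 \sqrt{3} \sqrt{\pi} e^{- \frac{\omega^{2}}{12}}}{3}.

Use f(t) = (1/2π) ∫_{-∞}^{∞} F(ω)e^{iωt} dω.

f(t) = 7 e^{- 3 t^{2}}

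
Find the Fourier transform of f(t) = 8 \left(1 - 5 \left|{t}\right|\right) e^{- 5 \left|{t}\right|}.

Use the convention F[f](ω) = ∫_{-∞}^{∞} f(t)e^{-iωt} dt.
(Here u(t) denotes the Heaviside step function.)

F(ω) = \frac{160 \omega^{2}}{\left(\omega^{2} + 25\right)^{2}}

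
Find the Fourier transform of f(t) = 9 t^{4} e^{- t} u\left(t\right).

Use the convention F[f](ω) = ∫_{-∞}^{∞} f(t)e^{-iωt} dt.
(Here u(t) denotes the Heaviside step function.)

F(ω) = \frac{216}{\left(i \omega + 1\right)^{5}}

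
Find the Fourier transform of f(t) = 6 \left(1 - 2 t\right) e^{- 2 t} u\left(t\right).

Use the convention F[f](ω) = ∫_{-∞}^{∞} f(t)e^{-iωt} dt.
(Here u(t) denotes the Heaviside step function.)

F(ω) = \frac{6 i \omega}{- \omega^{2} + 4 i \omega + 4}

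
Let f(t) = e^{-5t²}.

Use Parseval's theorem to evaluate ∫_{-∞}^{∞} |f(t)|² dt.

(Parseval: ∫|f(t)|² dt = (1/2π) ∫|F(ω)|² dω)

∫|f(t)|² dt = \frac{\sqrt{10} \sqrt{\pi}}{10}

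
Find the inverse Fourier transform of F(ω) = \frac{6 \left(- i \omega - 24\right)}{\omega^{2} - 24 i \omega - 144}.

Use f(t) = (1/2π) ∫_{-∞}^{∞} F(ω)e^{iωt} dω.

f(t) = 6 \left(12 t + 1\right) e^{- 12 t} u\left(t\right)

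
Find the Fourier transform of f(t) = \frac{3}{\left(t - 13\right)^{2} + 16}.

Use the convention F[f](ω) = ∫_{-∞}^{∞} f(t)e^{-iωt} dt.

F(ω) = \frac{3 \pi e^{- 13 i \omega - 4 \left|{\omega}\right|}}{4}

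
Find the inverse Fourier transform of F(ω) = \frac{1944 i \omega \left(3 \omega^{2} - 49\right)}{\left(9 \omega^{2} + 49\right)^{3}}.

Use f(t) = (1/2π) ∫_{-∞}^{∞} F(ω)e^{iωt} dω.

f(t) = 2 t e^{- \frac{7 \left|{t}\right|}{3}} \left|{t}\right|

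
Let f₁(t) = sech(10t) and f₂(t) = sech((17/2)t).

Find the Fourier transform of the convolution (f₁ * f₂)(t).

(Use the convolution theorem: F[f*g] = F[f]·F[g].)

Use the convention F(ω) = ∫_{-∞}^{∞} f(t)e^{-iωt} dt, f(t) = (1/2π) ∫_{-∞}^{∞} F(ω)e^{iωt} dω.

F[f₁*f₂](ω) = \frac{\pi^{2}}{85 \cosh{\left(\frac{\pi \omega}{20} \right)} \cosh{\left(\frac{\pi \omega}{17} \right)}}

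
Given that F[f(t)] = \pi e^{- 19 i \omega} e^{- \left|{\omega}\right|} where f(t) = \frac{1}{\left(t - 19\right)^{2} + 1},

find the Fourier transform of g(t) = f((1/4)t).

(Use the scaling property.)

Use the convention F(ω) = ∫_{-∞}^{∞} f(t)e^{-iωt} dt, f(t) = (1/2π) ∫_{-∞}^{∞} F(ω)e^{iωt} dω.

F[g](ω) = 4 \pi e^{- 76 i \omega - 4 \left|{\omega}\right|}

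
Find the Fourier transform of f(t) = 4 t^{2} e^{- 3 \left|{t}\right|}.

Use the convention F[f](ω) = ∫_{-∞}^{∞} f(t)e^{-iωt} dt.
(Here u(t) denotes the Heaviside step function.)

F(ω) = \frac{144 \left(3 - \omega^{2}\right)}{\left(\omega^{2} + 9\right)^{3}}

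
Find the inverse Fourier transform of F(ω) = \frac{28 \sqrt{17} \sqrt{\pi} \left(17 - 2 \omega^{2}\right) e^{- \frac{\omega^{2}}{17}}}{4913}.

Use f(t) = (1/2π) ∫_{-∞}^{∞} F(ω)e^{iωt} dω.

f(t) = 7 t^{2} e^{- \frac{17 t^{2}}{4}}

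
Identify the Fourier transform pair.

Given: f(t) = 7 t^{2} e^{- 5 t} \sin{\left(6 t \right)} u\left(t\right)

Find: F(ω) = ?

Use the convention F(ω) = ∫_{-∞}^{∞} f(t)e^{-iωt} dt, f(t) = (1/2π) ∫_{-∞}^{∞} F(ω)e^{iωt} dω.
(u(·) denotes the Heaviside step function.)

F(ω) = \frac{252 \left(\left(i \omega + 5\right)^{2} - 12\right)}{\left(\left(i \omega + 5\right)^{2} + 36\right)^{3}}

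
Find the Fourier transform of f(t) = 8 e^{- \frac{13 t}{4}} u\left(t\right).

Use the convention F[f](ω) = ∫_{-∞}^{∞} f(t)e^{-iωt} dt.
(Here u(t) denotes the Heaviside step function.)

F(ω) = \frac{32}{4 i \omega + 13}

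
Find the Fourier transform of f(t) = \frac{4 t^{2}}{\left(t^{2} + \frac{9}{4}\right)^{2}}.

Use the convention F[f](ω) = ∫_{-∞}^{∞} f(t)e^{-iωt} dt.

F(ω) = \frac{2 \pi \left(2 - 3 \left|{\omega}\right|\right) e^{- \frac{3 \left|{\omega}\right|}{2}}}{3}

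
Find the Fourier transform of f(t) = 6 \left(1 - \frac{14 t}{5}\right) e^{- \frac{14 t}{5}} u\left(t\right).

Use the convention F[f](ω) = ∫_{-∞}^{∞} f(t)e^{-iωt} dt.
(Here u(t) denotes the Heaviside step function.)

F(ω) = \frac{150 i \omega}{- 25 \omega^{2} + 140 i \omega + 196}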